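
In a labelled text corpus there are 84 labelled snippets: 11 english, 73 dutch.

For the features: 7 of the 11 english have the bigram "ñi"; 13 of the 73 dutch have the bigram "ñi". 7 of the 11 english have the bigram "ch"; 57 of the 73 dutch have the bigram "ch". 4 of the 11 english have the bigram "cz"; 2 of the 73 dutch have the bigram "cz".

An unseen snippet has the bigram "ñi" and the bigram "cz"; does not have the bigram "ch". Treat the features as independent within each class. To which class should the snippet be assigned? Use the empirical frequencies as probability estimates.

english

english: (11/84) × (7/11) × (4/11) × (4/11) ≈ 0.0110193
dutch: (73/84) × (13/73) × (16/73) × (2/73) ≈ 0.000929327
Highest score → english.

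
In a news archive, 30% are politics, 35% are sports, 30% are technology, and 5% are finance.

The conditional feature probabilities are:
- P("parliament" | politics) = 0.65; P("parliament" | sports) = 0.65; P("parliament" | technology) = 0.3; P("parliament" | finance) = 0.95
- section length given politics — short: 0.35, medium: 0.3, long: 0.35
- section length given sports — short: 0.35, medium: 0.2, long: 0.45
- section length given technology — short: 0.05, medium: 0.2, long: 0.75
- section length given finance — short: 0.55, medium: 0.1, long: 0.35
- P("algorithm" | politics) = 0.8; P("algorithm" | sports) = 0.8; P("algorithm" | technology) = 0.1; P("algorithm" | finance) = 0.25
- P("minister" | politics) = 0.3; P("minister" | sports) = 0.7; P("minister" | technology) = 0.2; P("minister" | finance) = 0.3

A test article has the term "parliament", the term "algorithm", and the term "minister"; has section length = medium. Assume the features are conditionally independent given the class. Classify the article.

politics: 0.3 × 0.65 × 0.3 × 0.8 × 0.3 = 0.01404
sports: 0.35 × 0.65 × 0.2 × 0.8 × 0.7 = 0.02548
technology: 0.3 × 0.3 × 0.2 × 0.1 × 0.2 = 0.00036
finance: 0.05 × 0.95 × 0.1 × 0.25 × 0.3 = 0.00035625
Highest score → sports.

sports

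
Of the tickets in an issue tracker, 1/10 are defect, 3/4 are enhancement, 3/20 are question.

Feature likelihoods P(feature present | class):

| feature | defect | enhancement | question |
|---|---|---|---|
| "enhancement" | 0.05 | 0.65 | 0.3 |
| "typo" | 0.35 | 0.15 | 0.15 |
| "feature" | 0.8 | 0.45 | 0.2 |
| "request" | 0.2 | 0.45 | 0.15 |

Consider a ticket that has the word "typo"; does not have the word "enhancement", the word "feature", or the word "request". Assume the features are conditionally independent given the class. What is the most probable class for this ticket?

enhancement

defect: 0.1 × (1−0.05) × 0.35 × (1−0.8) × (1−0.2) = 0.00532
enhancement: 0.75 × (1−0.65) × 0.15 × (1−0.45) × (1−0.45) = 0.0119109375
question: 0.15 × (1−0.3) × 0.15 × (1−0.2) × (1−0.15) = 0.01071
Highest score → enhancement.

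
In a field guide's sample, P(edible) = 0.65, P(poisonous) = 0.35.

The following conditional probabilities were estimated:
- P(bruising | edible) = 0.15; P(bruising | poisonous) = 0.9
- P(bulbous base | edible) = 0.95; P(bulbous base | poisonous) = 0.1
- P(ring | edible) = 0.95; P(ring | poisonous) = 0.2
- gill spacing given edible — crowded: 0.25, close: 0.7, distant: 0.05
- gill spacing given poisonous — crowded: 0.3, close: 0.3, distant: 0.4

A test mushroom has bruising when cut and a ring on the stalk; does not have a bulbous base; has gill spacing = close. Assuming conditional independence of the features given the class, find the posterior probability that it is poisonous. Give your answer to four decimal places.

edible: 0.65 × 0.15 × (1−0.95) × 0.95 × 0.7 = 0.003241875
poisonous: 0.35 × 0.9 × (1−0.1) × 0.2 × 0.3 = 0.01701
P(poisonous | x) = 0.01701 / 0.020251875 ≈ 0.8399

0.8399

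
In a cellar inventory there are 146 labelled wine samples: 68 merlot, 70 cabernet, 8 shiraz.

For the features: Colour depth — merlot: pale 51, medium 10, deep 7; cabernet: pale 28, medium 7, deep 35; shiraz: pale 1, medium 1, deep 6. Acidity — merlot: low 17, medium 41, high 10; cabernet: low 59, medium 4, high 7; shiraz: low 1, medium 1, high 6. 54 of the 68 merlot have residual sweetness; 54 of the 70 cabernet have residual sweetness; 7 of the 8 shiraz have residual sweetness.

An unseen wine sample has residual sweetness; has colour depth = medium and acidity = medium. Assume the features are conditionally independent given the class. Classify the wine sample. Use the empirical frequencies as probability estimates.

merlot: (68/146) × (10/68) × (41/68) × (54/68) ≈ 0.0327949
cabernet: (70/146) × (7/70) × (4/70) × (54/70) ≈ 0.0021135
shiraz: (8/146) × (1/8) × (1/8) × (7/8) ≈ 0.000749144
Highest score → merlot.

merlot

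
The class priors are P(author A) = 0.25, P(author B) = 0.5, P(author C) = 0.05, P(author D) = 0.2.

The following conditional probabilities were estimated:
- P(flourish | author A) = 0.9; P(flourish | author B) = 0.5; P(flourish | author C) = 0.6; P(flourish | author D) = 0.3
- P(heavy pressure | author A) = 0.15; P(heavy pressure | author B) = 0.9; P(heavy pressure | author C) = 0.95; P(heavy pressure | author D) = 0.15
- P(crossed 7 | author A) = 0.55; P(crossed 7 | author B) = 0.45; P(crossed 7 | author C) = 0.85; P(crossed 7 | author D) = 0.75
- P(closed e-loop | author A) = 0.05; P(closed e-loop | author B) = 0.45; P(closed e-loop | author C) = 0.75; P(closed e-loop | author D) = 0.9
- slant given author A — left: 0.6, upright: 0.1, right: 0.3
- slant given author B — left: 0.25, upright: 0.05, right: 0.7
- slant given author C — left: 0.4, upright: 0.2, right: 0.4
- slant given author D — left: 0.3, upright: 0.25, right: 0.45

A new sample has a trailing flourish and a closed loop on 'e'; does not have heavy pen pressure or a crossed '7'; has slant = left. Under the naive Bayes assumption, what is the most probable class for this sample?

author D

author A: 0.25 × 0.9 × (1−0.15) × (1−0.55) × 0.05 × 0.6 = 0.002581875
author B: 0.5 × 0.5 × (1−0.9) × (1−0.45) × 0.45 × 0.25 = 0.001546875
author C: 0.05 × 0.6 × (1−0.95) × (1−0.85) × 0.75 × 0.4 = 0.0000675
author D: 0.2 × 0.3 × (1−0.15) × (1−0.75) × 0.9 × 0.3 = 0.0034425
Highest score → author D.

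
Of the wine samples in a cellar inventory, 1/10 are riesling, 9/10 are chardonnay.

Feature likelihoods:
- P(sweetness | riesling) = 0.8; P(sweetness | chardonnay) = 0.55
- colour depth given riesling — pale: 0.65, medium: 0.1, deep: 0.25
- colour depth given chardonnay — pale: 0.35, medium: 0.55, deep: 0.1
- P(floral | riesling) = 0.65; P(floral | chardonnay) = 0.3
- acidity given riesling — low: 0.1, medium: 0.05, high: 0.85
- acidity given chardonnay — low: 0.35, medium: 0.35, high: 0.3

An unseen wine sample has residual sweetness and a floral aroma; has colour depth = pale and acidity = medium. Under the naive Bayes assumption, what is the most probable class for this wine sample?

chardonnay

riesling: 0.1 × 0.8 × 0.65 × 0.65 × 0.05 = 0.00169
chardonnay: 0.9 × 0.55 × 0.35 × 0.3 × 0.35 = 0.01819125
Highest score → chardonnay.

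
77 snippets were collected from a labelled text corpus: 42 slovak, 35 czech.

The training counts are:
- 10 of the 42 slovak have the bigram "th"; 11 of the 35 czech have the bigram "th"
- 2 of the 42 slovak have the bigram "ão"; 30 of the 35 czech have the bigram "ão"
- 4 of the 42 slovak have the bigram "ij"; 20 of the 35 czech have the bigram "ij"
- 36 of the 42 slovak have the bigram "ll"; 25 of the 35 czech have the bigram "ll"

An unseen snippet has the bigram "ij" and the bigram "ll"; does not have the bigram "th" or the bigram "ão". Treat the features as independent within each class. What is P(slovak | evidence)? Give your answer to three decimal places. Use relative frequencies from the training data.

slovak: (42/77) × (32/42) × (40/42) × (4/42) × (36/42) ≈ 0.0323098
czech: (35/77) × (24/35) × (5/35) × (20/35) × (25/35) ≈ 0.0181742
P(slovak | x) = 0.0323098 / 0.050484 ≈ 0.640

0.640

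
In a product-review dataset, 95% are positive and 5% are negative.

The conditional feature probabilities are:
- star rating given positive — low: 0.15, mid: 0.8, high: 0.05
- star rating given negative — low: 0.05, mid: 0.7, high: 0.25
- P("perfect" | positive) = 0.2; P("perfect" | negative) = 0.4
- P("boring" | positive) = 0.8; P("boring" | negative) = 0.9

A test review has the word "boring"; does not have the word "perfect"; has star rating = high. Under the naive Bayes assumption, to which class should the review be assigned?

positive: 0.95 × 0.05 × (1−0.2) × 0.8 = 0.0304
negative: 0.05 × 0.25 × (1−0.4) × 0.9 = 0.00675
Highest score → positive.

positive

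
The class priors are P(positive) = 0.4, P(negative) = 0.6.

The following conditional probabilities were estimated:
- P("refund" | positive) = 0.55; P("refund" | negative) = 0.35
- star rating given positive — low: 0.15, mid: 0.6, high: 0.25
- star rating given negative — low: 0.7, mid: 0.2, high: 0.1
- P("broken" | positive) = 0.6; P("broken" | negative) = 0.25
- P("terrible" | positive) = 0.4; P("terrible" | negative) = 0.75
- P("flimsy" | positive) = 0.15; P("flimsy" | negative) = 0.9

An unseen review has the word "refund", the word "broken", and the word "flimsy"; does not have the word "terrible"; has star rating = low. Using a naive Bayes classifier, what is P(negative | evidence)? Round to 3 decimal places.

0.823

positive: 0.4 × 0.55 × 0.15 × 0.6 × (1−0.4) × 0.15 = 0.001782
negative: 0.6 × 0.35 × 0.7 × 0.25 × (1−0.75) × 0.9 = 0.00826875
P(negative | x) = 0.00826875 / 0.01005075 ≈ 0.823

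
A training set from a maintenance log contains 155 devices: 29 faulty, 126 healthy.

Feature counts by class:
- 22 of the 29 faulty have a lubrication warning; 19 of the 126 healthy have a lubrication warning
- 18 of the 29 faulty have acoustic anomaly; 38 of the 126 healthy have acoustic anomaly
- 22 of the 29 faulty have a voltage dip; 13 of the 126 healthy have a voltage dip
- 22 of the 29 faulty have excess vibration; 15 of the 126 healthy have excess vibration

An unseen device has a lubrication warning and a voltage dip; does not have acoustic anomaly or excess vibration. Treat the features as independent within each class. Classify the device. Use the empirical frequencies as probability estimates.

faulty: (29/155) × (22/29) × (11/29) × (22/29) × (7/29) ≈ 0.00985849
healthy: (126/155) × (19/126) × (88/126) × (13/126) × (111/126) ≈ 0.00778143
Highest score → faulty.

faulty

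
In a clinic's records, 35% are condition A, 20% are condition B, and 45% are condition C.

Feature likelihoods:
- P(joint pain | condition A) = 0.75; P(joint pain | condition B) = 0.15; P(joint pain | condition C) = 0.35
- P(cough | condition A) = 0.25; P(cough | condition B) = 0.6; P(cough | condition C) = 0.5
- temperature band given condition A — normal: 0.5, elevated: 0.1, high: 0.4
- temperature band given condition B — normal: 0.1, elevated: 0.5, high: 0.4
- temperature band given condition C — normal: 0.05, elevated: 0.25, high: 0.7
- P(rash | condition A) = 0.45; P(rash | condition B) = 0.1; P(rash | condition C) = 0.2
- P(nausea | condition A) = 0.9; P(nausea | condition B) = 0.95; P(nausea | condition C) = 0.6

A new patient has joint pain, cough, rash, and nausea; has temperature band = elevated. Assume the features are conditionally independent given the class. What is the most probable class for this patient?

condition A

condition A: 0.35 × 0.75 × 0.25 × 0.1 × 0.45 × 0.9 = 0.0026578125
condition B: 0.2 × 0.15 × 0.6 × 0.5 × 0.1 × 0.95 = 0.000855
condition C: 0.45 × 0.35 × 0.5 × 0.25 × 0.2 × 0.6 = 0.0023625
Highest score → condition A.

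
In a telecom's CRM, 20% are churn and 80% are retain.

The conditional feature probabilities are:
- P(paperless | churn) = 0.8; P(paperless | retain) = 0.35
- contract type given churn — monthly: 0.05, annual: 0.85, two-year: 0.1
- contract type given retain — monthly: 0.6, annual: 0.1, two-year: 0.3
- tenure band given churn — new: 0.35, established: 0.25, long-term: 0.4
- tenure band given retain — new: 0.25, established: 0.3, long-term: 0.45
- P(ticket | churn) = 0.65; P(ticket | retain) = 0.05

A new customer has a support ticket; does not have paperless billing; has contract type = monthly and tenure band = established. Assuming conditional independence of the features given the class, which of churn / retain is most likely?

retain

churn: 0.2 × (1−0.8) × 0.05 × 0.25 × 0.65 = 0.000325
retain: 0.8 × (1−0.35) × 0.6 × 0.3 × 0.05 = 0.00468
Highest score → retain.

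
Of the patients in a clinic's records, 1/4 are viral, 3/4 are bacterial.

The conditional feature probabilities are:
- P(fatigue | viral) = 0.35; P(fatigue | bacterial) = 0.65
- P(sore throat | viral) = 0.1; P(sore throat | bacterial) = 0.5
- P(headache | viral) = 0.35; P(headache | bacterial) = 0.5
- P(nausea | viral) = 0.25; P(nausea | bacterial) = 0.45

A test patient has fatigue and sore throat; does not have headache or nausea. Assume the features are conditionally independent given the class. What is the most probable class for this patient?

viral: 0.25 × 0.35 × 0.1 × (1−0.35) × (1−0.25) = 0.004265625
bacterial: 0.75 × 0.65 × 0.5 × (1−0.5) × (1−0.45) = 0.06703125
Highest score → bacterial.

bacterial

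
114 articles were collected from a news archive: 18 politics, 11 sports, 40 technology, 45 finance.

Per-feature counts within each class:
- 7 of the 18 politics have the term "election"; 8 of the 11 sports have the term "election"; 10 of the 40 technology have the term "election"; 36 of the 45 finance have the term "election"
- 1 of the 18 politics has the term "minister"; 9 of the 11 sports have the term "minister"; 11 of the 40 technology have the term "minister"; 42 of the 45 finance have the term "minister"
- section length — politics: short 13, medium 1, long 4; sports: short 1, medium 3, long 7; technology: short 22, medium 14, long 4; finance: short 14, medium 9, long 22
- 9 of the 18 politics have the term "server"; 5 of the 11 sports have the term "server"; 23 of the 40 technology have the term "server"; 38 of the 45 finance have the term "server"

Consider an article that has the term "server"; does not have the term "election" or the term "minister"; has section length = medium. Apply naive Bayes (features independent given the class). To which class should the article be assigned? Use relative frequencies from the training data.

politics: (18/114) × (11/18) × (17/18) × (1/18) × (9/18) ≈ 0.00253141
sports: (11/114) × (3/11) × (2/11) × (3/11) × (5/11) ≈ 0.000593143
technology: (40/114) × (30/40) × (29/40) × (14/40) × (23/40) ≈ 0.0383964
finance: (45/114) × (9/45) × (3/45) × (9/45) × (38/45) ≈ 0.000888889
Highest score → technology.

technology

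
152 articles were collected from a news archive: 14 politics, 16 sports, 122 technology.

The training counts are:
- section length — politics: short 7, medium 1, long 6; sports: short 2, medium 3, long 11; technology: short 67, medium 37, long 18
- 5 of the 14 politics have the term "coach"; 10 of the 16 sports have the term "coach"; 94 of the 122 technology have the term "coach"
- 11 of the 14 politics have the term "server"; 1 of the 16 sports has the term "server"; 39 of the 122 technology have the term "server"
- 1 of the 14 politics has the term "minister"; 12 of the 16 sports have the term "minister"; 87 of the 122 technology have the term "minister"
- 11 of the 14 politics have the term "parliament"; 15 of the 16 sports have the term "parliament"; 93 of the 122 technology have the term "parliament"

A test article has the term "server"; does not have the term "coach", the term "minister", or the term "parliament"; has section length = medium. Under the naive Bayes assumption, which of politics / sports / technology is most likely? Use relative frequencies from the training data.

politics: (14/152) × (1/14) × (9/14) × (11/14) × (13/14) × (3/14) ≈ 0.000661217
sports: (16/152) × (3/16) × (6/16) × (1/16) × (4/16) × (1/16) ≈ 0.00000722785
technology: (122/152) × (37/122) × (28/122) × (39/122) × (35/122) × (29/122) ≈ 0.00121789
Highest score → technology.

technology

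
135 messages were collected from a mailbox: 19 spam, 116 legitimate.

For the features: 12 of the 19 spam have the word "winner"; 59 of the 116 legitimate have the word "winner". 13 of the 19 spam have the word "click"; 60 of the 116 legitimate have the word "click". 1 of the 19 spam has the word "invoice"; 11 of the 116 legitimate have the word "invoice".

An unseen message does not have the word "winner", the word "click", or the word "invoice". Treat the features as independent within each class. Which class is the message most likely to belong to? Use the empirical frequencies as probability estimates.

legitimate

spam: (19/135) × (7/19) × (6/19) × (18/19) ≈ 0.0155125
legitimate: (116/135) × (57/116) × (56/116) × (105/116) ≈ 0.184503
Highest score → legitimate.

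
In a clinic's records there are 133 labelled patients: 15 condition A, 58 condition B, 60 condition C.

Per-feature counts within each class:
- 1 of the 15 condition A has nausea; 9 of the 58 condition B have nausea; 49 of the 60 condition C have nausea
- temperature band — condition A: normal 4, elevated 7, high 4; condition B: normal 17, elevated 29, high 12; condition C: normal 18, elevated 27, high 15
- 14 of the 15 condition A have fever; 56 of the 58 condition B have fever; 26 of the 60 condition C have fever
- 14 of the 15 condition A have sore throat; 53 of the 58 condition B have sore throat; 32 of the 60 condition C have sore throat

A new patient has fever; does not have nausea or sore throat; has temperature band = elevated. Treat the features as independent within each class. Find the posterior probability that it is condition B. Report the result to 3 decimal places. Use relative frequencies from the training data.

0.592

condition A: (15/133) × (14/15) × (7/15) × (14/15) × (1/15) ≈ 0.00305653
condition B: (58/133) × (49/58) × (29/58) × (56/58) × (5/58) ≈ 0.0153326
condition C: (60/133) × (11/60) × (27/60) × (26/60) × (28/60) ≈ 0.00752632
P(condition B | x) = 0.0153326 / 0.02591545 ≈ 0.592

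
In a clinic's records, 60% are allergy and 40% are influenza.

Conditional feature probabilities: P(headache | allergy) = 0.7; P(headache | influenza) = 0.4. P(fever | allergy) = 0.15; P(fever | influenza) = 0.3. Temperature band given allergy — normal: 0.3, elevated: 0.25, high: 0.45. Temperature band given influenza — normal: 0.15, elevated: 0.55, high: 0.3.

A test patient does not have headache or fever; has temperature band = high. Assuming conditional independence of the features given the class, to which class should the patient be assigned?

allergy

allergy: 0.6 × (1−0.7) × (1−0.15) × 0.45 = 0.06885
influenza: 0.4 × (1−0.4) × (1−0.3) × 0.3 = 0.0504
Highest score → allergy.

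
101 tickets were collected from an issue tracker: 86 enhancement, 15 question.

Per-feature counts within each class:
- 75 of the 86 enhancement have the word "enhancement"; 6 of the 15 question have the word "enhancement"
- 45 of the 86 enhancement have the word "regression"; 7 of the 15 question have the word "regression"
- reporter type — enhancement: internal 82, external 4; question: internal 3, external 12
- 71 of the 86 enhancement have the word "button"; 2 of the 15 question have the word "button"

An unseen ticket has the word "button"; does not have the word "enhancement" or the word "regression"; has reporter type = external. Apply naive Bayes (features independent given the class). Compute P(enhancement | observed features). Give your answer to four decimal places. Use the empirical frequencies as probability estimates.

0.2823

enhancement: (86/101) × (11/86) × (41/86) × (4/86) × (71/86) ≈ 0.00199378
question: (15/101) × (9/15) × (8/15) × (12/15) × (2/15) ≈ 0.00506931
P(enhancement | x) = 0.00199378 / 0.00706309 ≈ 0.2823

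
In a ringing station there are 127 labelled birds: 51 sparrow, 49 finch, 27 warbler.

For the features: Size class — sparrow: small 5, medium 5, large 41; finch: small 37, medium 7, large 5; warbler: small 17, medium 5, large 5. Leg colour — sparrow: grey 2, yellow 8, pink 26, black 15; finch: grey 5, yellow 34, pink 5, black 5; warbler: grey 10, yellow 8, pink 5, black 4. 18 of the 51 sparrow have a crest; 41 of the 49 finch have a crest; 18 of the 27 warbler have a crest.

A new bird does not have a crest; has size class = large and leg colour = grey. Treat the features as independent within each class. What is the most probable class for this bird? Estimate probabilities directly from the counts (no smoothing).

sparrow

sparrow: (51/127) × (41/51) × (2/51) × (33/51) ≈ 0.00819188
finch: (49/127) × (5/49) × (5/49) × (8/49) ≈ 0.000655895
warbler: (27/127) × (5/27) × (10/27) × (9/27) ≈ 0.0048605
Highest score → sparrow.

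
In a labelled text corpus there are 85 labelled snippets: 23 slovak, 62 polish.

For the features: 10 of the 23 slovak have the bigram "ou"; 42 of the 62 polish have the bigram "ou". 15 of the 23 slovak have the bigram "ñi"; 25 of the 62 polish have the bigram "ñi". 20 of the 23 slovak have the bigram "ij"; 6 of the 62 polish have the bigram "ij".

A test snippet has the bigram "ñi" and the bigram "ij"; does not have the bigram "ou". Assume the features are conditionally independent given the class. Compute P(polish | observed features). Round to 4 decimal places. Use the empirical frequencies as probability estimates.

slovak: (23/85) × (13/23) × (15/23) × (20/23) ≈ 0.0867341
polish: (62/85) × (20/62) × (25/62) × (6/62) ≈ 0.00918161
P(polish | x) = 0.00918161 / 0.09591571 ≈ 0.0957

0.0957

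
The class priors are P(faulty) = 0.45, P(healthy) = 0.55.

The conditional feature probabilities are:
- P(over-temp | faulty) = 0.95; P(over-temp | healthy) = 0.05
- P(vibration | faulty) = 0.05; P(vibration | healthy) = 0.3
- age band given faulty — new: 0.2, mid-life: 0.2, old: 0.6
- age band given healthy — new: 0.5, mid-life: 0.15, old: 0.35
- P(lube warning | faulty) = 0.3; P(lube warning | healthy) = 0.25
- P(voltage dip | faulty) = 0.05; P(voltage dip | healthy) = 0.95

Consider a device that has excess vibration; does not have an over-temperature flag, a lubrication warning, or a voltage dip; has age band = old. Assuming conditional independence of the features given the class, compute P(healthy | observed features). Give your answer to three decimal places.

faulty: 0.45 × (1−0.95) × 0.05 × 0.6 × (1−0.3) × (1−0.05) = 0.000448875
healthy: 0.55 × (1−0.05) × 0.3 × 0.35 × (1−0.25) × (1−0.95) = 0.00205734375
P(healthy | x) = 0.00205734375 / 0.00250621875 ≈ 0.821

0.821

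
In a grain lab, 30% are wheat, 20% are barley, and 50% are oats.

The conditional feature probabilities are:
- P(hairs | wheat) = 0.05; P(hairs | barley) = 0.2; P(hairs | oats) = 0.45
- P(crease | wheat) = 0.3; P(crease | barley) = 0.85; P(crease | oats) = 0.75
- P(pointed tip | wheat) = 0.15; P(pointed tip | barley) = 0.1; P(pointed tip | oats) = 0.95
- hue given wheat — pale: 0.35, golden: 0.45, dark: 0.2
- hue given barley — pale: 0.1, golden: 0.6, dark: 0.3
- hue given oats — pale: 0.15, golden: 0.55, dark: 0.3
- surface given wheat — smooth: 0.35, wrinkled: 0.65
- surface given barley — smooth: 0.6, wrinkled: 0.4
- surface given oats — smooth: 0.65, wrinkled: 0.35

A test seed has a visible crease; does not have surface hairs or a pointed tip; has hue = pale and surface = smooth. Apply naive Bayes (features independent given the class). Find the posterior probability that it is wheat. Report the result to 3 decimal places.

0.516

wheat: 0.3 × (1−0.05) × 0.3 × (1−0.15) × 0.35 × 0.35 = 0.0089026875
barley: 0.2 × (1−0.2) × 0.85 × (1−0.1) × 0.1 × 0.6 = 0.007344
oats: 0.5 × (1−0.45) × 0.75 × (1−0.95) × 0.15 × 0.65 = 0.00100546875
P(wheat | x) = 0.0089026875 / 0.01725215625 ≈ 0.516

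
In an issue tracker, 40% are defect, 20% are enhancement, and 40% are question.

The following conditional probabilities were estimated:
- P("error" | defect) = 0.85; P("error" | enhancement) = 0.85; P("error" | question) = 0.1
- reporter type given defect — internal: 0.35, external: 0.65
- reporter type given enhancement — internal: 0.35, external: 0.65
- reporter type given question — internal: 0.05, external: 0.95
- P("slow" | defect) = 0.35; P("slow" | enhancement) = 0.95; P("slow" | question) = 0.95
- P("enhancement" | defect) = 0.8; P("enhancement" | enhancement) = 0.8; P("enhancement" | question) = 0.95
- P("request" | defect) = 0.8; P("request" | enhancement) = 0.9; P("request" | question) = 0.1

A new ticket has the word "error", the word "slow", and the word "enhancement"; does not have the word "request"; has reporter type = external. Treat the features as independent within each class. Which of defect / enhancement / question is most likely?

question

defect: 0.4 × 0.85 × 0.65 × 0.35 × 0.8 × (1−0.8) = 0.012376
enhancement: 0.2 × 0.85 × 0.65 × 0.95 × 0.8 × (1−0.9) = 0.008398
question: 0.4 × 0.1 × 0.95 × 0.95 × 0.95 × (1−0.1) = 0.0308655
Highest score → question.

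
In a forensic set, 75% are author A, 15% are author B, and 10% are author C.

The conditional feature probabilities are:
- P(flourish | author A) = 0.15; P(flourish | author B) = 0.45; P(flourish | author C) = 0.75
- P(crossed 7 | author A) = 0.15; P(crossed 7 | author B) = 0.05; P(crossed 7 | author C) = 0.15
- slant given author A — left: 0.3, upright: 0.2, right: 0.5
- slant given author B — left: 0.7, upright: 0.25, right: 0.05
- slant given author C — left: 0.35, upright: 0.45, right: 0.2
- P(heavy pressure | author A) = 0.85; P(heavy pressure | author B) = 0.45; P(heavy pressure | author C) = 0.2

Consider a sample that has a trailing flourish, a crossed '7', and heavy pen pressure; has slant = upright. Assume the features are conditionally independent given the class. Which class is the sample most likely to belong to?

author A: 0.75 × 0.15 × 0.15 × 0.2 × 0.85 = 0.00286875
author B: 0.15 × 0.45 × 0.05 × 0.25 × 0.45 = 0.0003796875
author C: 0.1 × 0.75 × 0.15 × 0.45 × 0.2 = 0.0010125
Highest score → author A.

author A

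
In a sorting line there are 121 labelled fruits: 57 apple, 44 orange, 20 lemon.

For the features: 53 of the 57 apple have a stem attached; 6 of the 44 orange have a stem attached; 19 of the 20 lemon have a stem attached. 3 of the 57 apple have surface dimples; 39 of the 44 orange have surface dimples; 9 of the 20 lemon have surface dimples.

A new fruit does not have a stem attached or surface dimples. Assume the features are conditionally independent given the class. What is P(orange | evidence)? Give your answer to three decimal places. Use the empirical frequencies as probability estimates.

0.499

apple: (57/121) × (4/57) × (54/57) ≈ 0.031318
orange: (44/121) × (38/44) × (5/44) ≈ 0.0356875
lemon: (20/121) × (1/20) × (11/20) ≈ 0.00454545
P(orange | x) = 0.0356875 / 0.07155095 ≈ 0.499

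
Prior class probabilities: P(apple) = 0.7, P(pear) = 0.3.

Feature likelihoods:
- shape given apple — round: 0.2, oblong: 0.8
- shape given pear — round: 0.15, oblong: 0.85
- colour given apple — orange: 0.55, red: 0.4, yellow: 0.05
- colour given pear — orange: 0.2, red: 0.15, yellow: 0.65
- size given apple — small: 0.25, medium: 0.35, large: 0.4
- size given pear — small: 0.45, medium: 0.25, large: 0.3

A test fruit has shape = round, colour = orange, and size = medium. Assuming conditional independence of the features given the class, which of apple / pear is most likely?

apple

apple: 0.7 × 0.2 × 0.55 × 0.35 = 0.02695
pear: 0.3 × 0.15 × 0.2 × 0.25 = 0.00225
Highest score → apple.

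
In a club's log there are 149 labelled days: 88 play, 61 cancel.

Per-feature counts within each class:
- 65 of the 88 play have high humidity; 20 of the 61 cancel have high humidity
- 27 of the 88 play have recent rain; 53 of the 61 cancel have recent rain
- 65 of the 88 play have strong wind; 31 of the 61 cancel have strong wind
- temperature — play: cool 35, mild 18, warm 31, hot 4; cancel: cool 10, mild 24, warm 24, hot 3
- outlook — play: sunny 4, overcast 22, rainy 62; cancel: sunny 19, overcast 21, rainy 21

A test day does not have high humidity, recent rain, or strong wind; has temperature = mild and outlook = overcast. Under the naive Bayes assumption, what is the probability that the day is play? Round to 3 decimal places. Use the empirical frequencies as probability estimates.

0.373

play: (88/149) × (23/88) × (61/88) × (23/88) × (18/88) × (22/88) ≈ 0.00143009
cancel: (61/149) × (41/61) × (8/61) × (30/61) × (24/61) × (21/61) ≈ 0.00240392
P(play | x) = 0.00143009 / 0.00383401 ≈ 0.373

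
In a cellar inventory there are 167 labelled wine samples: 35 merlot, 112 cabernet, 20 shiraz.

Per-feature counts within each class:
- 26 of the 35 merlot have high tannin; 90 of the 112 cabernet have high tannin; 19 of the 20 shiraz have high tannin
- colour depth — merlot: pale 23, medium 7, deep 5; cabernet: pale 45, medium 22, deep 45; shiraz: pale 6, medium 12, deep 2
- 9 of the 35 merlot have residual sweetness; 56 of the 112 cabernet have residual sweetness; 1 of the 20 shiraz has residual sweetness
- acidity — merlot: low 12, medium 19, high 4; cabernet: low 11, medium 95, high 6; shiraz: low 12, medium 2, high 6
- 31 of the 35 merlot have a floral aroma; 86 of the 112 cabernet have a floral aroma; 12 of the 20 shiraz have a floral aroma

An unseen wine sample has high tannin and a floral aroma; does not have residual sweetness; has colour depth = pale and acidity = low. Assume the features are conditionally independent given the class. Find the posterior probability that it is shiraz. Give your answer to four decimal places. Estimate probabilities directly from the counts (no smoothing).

0.2720

merlot: (35/167) × (26/35) × (23/35) × (26/35) × (12/35) × (31/35) ≈ 0.0230796
cabernet: (112/167) × (90/112) × (45/112) × (56/112) × (11/112) × (86/112) ≈ 0.0081648
shiraz: (20/167) × (19/20) × (6/20) × (19/20) × (12/20) × (12/20) ≈ 0.0116731
P(shiraz | x) = 0.0116731 / 0.0429175 ≈ 0.2720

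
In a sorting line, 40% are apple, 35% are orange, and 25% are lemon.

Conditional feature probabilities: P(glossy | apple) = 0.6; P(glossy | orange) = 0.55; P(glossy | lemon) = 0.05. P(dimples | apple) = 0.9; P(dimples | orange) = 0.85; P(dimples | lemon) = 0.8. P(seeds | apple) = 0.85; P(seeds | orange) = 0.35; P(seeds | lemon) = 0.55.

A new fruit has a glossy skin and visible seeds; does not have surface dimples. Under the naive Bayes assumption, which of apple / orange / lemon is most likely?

apple: 0.4 × 0.6 × (1−0.9) × 0.85 = 0.0204
orange: 0.35 × 0.55 × (1−0.85) × 0.35 = 0.01010625
lemon: 0.25 × 0.05 × (1−0.8) × 0.55 = 0.001375
Highest score → apple.

apple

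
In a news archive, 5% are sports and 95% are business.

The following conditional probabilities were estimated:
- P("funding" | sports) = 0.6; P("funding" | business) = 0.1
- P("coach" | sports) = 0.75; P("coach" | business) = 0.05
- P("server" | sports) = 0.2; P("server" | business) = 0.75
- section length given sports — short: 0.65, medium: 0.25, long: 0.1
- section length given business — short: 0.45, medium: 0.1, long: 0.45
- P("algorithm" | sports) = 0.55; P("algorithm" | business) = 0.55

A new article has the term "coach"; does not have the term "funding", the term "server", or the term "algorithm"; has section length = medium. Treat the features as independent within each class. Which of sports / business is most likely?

sports: 0.05 × (1−0.6) × 0.75 × (1−0.2) × 0.25 × (1−0.55) = 0.00135
business: 0.95 × (1−0.1) × 0.05 × (1−0.75) × 0.1 × (1−0.55) = 0.0004809375
Highest score → sports.

sports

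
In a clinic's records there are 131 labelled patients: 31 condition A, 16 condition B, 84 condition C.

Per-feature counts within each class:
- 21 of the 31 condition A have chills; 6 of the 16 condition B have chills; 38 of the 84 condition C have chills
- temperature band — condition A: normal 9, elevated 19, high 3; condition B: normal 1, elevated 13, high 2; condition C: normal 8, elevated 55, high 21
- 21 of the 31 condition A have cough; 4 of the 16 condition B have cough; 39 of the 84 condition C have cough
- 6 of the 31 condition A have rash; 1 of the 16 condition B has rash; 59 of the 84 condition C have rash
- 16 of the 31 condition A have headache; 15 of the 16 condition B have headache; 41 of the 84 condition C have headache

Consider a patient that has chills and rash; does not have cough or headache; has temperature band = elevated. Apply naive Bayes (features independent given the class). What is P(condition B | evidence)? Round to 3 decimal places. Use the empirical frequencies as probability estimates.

condition A: (31/131) × (21/31) × (19/31) × (10/31) × (6/31) × (15/31) ≈ 0.00296823
condition B: (16/131) × (6/16) × (13/16) × (12/16) × (1/16) × (1/16) ≈ 0.000109025
condition C: (84/131) × (38/84) × (55/84) × (45/84) × (59/84) × (43/84) ≈ 0.036584
P(condition B | x) = 0.000109025 / 0.039661255 ≈ 0.003

0.003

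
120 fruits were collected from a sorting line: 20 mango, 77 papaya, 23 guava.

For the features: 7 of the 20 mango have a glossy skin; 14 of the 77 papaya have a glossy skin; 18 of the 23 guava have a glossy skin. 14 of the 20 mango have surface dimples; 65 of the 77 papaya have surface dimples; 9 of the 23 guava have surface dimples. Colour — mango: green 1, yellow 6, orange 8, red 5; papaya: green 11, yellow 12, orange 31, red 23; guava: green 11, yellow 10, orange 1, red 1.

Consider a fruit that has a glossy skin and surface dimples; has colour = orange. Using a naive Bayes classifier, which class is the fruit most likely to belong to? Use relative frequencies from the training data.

papaya

mango: (20/120) × (7/20) × (14/20) × (8/20) ≈ 0.0163333
papaya: (77/120) × (14/77) × (65/77) × (31/77) ≈ 0.0396497
guava: (23/120) × (18/23) × (9/23) × (1/23) ≈ 0.00255198
Highest score → papaya.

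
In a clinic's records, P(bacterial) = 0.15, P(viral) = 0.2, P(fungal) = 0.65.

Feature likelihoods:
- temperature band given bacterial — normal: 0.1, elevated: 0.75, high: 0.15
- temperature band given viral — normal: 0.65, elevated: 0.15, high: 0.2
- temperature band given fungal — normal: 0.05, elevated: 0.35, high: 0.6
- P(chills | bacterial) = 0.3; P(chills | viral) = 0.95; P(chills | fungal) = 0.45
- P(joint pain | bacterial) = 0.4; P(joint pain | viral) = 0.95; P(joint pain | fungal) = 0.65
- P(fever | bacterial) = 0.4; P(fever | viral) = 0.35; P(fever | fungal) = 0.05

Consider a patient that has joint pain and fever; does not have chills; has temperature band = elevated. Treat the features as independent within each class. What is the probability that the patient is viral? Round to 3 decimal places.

0.029

bacterial: 0.15 × 0.75 × (1−0.3) × 0.4 × 0.4 = 0.0126
viral: 0.2 × 0.15 × (1−0.95) × 0.95 × 0.35 = 0.00049875
fungal: 0.65 × 0.35 × (1−0.45) × 0.65 × 0.05 = 0.0040665625
P(viral | x) = 0.00049875 / 0.0171653125 ≈ 0.029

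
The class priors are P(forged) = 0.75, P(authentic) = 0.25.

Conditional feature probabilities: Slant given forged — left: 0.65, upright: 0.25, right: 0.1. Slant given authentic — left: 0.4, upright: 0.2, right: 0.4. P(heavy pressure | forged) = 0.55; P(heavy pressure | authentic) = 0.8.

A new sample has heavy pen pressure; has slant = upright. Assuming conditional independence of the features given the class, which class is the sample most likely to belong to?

forged

forged: 0.75 × 0.25 × 0.55 = 0.103125
authentic: 0.25 × 0.2 × 0.8 = 0.04
Highest score → forged.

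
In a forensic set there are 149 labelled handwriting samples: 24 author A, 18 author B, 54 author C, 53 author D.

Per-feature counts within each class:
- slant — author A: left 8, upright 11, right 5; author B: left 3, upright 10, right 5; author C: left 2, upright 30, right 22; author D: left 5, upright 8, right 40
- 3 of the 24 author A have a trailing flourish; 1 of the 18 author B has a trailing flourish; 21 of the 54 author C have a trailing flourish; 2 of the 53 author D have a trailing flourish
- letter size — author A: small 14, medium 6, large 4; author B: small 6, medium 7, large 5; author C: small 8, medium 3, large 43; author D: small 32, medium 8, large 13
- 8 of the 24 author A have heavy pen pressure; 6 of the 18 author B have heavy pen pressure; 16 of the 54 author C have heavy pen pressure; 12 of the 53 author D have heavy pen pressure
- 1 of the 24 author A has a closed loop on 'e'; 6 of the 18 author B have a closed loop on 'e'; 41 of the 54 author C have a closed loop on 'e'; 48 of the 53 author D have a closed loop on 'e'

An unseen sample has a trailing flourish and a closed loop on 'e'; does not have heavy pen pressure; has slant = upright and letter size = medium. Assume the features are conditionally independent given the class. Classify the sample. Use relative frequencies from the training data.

author A: (24/149) × (11/24) × (3/24) × (6/24) × (16/24) × (1/24) ≈ 0.0000640846
author B: (18/149) × (10/18) × (1/18) × (7/18) × (12/18) × (6/18) ≈ 0.000322221
author C: (54/149) × (30/54) × (21/54) × (3/54) × (38/54) × (41/54) ≈ 0.00232417
author D: (53/149) × (8/53) × (2/53) × (8/53) × (41/53) × (48/53) ≈ 0.000214262
Highest score → author C.

author C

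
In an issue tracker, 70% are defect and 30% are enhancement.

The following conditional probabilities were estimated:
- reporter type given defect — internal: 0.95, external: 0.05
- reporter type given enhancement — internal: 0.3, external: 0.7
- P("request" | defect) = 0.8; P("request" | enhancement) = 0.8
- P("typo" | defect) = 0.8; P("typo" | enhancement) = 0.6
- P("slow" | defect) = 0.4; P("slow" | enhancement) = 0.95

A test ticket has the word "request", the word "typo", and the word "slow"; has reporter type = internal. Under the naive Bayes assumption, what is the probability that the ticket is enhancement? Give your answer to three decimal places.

0.194

defect: 0.7 × 0.95 × 0.8 × 0.8 × 0.4 = 0.17024
enhancement: 0.3 × 0.3 × 0.8 × 0.6 × 0.95 = 0.04104
P(enhancement | x) = 0.04104 / 0.21128 ≈ 0.194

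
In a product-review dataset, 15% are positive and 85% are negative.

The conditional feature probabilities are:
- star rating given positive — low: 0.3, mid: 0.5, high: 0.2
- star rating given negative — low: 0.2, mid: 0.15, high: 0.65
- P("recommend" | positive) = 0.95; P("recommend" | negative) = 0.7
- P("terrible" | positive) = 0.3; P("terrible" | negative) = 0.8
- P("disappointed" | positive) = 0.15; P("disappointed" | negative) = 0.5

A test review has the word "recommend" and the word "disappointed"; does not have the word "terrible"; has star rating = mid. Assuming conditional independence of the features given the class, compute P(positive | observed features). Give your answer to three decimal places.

0.456

positive: 0.15 × 0.5 × 0.95 × (1−0.3) × 0.15 = 0.00748125
negative: 0.85 × 0.15 × 0.7 × (1−0.8) × 0.5 = 0.008925
P(positive | x) = 0.00748125 / 0.01640625 ≈ 0.456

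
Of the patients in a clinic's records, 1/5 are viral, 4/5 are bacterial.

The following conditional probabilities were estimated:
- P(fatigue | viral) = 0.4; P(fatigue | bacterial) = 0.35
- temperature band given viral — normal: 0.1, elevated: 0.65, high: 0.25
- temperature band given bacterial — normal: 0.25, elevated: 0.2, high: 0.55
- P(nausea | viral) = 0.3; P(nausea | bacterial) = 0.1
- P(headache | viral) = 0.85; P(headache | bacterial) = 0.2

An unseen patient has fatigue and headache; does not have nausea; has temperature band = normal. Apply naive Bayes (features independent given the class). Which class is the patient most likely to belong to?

viral: 0.2 × 0.4 × 0.1 × (1−0.3) × 0.85 = 0.00476
bacterial: 0.8 × 0.35 × 0.25 × (1−0.1) × 0.2 = 0.0126
Highest score → bacterial.

bacterial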